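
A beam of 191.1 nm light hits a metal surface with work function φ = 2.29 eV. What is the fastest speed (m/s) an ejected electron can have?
1.2152e+06 m/s

First, find the maximum kinetic energy:
E_photon = hc/λ = 6.4879 eV
KE_max = E_photon - φ = 6.4879 - 2.29 = 4.1979 eV

Convert to Joules: KE_max = 4.1979 × 1.602×10⁻¹⁹ J = 6.7258e-19 J

Then use KE = ½mv² to find velocity:
v = √(2·KE/m) = √(2 × 6.7258e-19 J / 9.109e-31 kg)
v = 1.2152e+06 m/s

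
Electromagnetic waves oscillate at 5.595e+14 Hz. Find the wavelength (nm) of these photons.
535.82 nm

Using the wave equation: c = fλ

Solving for wavelength:
λ = c/f = (3×10⁸ m/s) / (5.595e+14 Hz)
λ = 535.82 nm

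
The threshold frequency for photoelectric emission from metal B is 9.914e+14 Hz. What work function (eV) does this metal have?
4.10 eV

At the threshold frequency, photon energy equals work function:
φ = hf₀

Calculating:
φ = (6.626×10⁻³⁴ J·s)(9.914e+14 Hz)
φ = 4.10 eV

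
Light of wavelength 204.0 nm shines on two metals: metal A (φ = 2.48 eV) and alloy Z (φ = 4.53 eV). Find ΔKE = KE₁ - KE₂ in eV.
2.0500 eV

Using KE_max = hc/λ - φ for each metal:

Photon energy: E = hc/λ = 6.0777 eV

For metal A (φ₁ = 2.48 eV):
KE₁ = E - φ₁ = 6.0777 - 2.48 = 3.5977 eV

For alloy Z (φ₂ = 4.53 eV):
KE₂ = E - φ₂ = 6.0777 - 4.53 = 1.5477 eV

Difference:
ΔKE = KE₁ - KE₂ = 3.5977 - 1.5477 = 2.0500 eV

Note: The difference equals the difference in work functions: 4.53 - 2.48 = 2.05 eV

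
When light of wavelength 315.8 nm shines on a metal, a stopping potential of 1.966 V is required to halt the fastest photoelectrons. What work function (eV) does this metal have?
1.96 eV

The stopping potential gives the maximum kinetic energy: KE_max = eV_s = 1.966 eV

From Einstein's photoelectric equation: KE_max = hc/λ - φ
Rearranging: φ = hc/λ - KE_max

Calculate photon energy:
E_photon = hc/λ = (6.626×10⁻³⁴ J·s)(3×10⁸ m/s) / (315.8×10⁻⁹ m) = 3.9260 eV

Therefore:
φ = 3.9260 - 1.966 = 1.96 eV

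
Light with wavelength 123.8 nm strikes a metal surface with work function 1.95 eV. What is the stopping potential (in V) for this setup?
8.0649 V

The stopping potential V_s satisfies: eV_s = KE_max

First, find KE_max using Einstein's equation:
E_photon = hc/λ = 10.0149 eV
KE_max = E_photon - φ = 10.0149 - 1.95 = 8.0649 eV

Since eV_s = KE_max:
V_s = KE_max/e = 8.0649 V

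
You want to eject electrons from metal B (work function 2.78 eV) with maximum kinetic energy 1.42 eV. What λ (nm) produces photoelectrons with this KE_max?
295.20 nm

From Einstein's equation: KE_max = hc/λ - φ

Rearranging for λ:
hc/λ = KE_max + φ
λ = hc/(KE_max + φ)

Required photon energy:
E_photon = KE_max + φ = 1.42 + 2.78 = 4.20 eV

Required wavelength:
λ = hc/E_photon = (6.626×10⁻³⁴)(3×10⁸) / (4.20 × 1.602×10⁻¹⁹)
λ = 295.20 nm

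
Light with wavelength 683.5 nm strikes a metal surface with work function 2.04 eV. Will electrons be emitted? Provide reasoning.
No

For photoemission, the photon energy must exceed the work function.

Photon energy: E = hc/λ = 1.8140 eV
Work function: φ = 2.04 eV

Since E_photon (1.8140 eV) < φ (2.04 eV), photoemission will NOT occur.
The threshold wavelength is λ₀ = hc/φ = 607.8 nm.
Since 683.5 nm > 607.8 nm, the photons lack sufficient energy.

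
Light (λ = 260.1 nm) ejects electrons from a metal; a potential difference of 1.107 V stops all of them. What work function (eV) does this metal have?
3.66 eV

The stopping potential gives the maximum kinetic energy: KE_max = eV_s = 1.107 eV

From Einstein's photoelectric equation: KE_max = hc/λ - φ
Rearranging: φ = hc/λ - KE_max

Calculate photon energy:
E_photon = hc/λ = (6.626×10⁻³⁴ J·s)(3×10⁸ m/s) / (260.1×10⁻⁹ m) = 4.7668 eV

Therefore:
φ = 4.7668 - 1.107 = 3.66 eV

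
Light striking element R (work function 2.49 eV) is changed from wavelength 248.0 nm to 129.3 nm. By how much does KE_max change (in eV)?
4.5895 eV

Using Einstein's equation: KE_max = hc/λ - φ

For λ₁ = 248.0 nm:
KE₁ = hc/λ₁ - φ = 4.9994 - 2.49 = 2.5094 eV

For λ₂ = 129.3 nm:
KE₂ = hc/λ₂ - φ = 9.5889 - 2.49 = 7.0989 eV

Change in KE:
ΔKE = KE₂ - KE₁ = 7.0989 - 2.5094 = 4.5895 eV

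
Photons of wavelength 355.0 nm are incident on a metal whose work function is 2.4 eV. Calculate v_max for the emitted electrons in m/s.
6.1992e+05 m/s

First, find the maximum kinetic energy:
E_photon = hc/λ = 3.4925 eV
KE_max = E_photon - φ = 3.4925 - 2.4 = 1.0925 eV

Convert to Joules: KE_max = 1.0925 × 1.602×10⁻¹⁹ J = 1.7504e-19 J

Then use KE = ½mv² to find velocity:
v = √(2·KE/m) = √(2 × 1.7504e-19 J / 9.109e-31 kg)
v = 6.1992e+05 m/s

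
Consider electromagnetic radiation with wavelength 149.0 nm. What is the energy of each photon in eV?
8.3211 eV

Using E = hf = hc/λ:

E = hc/λ = (6.626×10⁻³⁴ J·s)(3×10⁸ m/s) / (149.0×10⁻⁹ m)
E = 8.3211 eV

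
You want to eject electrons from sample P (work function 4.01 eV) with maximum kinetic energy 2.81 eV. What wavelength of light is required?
181.80 nm

From Einstein's equation: KE_max = hc/λ - φ

Rearranging for λ:
hc/λ = KE_max + φ
λ = hc/(KE_max + φ)

Required photon energy:
E_photon = KE_max + φ = 2.81 + 4.01 = 6.82 eV

Required wavelength:
λ = hc/E_photon = (6.626×10⁻³⁴)(3×10⁸) / (6.82 × 1.602×10⁻¹⁹)
λ = 181.80 nm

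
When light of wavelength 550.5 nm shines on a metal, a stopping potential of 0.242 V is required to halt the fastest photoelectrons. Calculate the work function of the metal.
2.01 eV

The stopping potential gives the maximum kinetic energy: KE_max = eV_s = 0.242 eV

From Einstein's photoelectric equation: KE_max = hc/λ - φ
Rearranging: φ = hc/λ - KE_max

Calculate photon energy:
E_photon = hc/λ = (6.626×10⁻³⁴ J·s)(3×10⁸ m/s) / (550.5×10⁻⁹ m) = 2.2522 eV

Therefore:
φ = 2.2522 - 0.242 = 2.01 eV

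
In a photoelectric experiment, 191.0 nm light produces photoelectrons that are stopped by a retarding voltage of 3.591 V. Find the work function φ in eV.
2.90 eV

The stopping potential gives the maximum kinetic energy: KE_max = eV_s = 3.591 eV

From Einstein's photoelectric equation: KE_max = hc/λ - φ
Rearranging: φ = hc/λ - KE_max

Calculate photon energy:
E_photon = hc/λ = (6.626×10⁻³⁴ J·s)(3×10⁸ m/s) / (191.0×10⁻⁹ m) = 6.4913 eV

Therefore:
φ = 6.4913 - 3.591 = 2.90 eV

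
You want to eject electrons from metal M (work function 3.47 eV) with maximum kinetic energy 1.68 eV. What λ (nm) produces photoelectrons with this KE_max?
240.75 nm

From Einstein's equation: KE_max = hc/λ - φ

Rearranging for λ:
hc/λ = KE_max + φ
λ = hc/(KE_max + φ)

Required photon energy:
E_photon = KE_max + φ = 1.68 + 3.47 = 5.15 eV

Required wavelength:
λ = hc/E_photon = (6.626×10⁻³⁴)(3×10⁸) / (5.15 × 1.602×10⁻¹⁹)
λ = 240.75 nm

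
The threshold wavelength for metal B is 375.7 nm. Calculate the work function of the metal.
3.30 eV

At the threshold wavelength, photon energy equals work function:
φ = hc/λ₀

Calculating:
φ = (6.626×10⁻³⁴ J·s)(3×10⁸ m/s) / (375.7×10⁻⁹ m)
φ = 3.30 eV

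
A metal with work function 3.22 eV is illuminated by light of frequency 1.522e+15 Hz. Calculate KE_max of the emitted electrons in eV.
3.0745 eV

Using Einstein's photoelectric equation: KE_max = hf - φ

First, calculate the photon energy:
E_photon = hf = (6.626×10⁻³⁴ J·s)(1.522e+15 Hz)
E_photon = 6.2945 eV

Then, the maximum kinetic energy:
KE_max = E_photon - φ = 6.2945 eV - 3.22 eV = 3.0745 eV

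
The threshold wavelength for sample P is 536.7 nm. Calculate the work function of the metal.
2.31 eV

At the threshold wavelength, photon energy equals work function:
φ = hc/λ₀

Calculating:
φ = (6.626×10⁻³⁴ J·s)(3×10⁸ m/s) / (536.7×10⁻⁹ m)
φ = 2.31 eV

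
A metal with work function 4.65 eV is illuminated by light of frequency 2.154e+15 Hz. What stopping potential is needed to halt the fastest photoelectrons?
4.2582 V

The stopping potential V_s satisfies: eV_s = KE_max

First, find KE_max using Einstein's equation:
E_photon = hf = (6.626×10⁻³⁴ J·s)(2.154e+15 Hz) = 8.9082 eV
KE_max = E_photon - φ = 8.9082 - 4.65 = 4.2582 eV

Since eV_s = KE_max:
V_s = KE_max/e = 4.2582 V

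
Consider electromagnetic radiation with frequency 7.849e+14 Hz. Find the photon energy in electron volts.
3.2461 eV

Using E = hf:

E = hf = (6.626×10⁻³⁴ J·s)(7.849e+14 Hz)
E = 3.2461 eV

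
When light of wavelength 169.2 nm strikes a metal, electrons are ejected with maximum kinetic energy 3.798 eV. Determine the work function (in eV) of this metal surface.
3.53 eV

From Einstein's photoelectric equation: KE_max = hf - φ = hc/λ - φ

Rearranging for φ:
φ = hc/λ - KE_max

Calculate photon energy:
E_photon = hc/λ = 7.3277 eV

Therefore:
φ = 7.3277 - 3.798 = 3.53 eV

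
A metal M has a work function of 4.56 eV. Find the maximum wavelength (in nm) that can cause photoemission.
271.90 nm

The threshold wavelength is when the photon energy equals the work function:
hc/λ₀ = φ

Solving for λ₀:
λ₀ = hc/φ = (6.626×10⁻³⁴ J·s)(3×10⁸ m/s) / (4.56 eV × 1.602×10⁻¹⁹ J/eV)
λ₀ = 271.90 nm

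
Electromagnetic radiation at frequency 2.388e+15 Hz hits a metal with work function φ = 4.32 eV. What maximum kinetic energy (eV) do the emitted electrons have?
5.5560 eV

Using Einstein's photoelectric equation: KE_max = hf - φ

First, calculate the photon energy:
E_photon = hf = (6.626×10⁻³⁴ J·s)(2.388e+15 Hz)
E_photon = 9.8760 eV

Then, the maximum kinetic energy:
KE_max = E_photon - φ = 9.8760 eV - 4.32 eV = 5.5560 eV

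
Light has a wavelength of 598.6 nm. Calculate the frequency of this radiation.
5.0082e+14 Hz

Using the wave equation: c = fλ

Solving for frequency:
f = c/λ = (3×10⁸ m/s) / (598.6×10⁻⁹ m)
f = 5.0082e+14 Hz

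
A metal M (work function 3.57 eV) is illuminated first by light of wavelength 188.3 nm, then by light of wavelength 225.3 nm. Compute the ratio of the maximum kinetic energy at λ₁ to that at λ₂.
1.5594

Using Einstein's equation: KE_max = hc/λ - φ

For λ₁ = 188.3 nm:
E₁ = hc/λ₁ = 6.5844 eV
KE₁ = E₁ - φ = 6.5844 - 3.57 = 3.0144 eV

For λ₂ = 225.3 nm:
E₂ = hc/λ₂ = 5.5031 eV
KE₂ = E₂ - φ = 5.5031 - 3.57 = 1.9331 eV

Ratio: KE₁/KE₂ = 3.0144/1.9331 = 1.5594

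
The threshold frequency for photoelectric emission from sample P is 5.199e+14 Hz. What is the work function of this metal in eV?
2.15 eV

At the threshold frequency, photon energy equals work function:
φ = hf₀

Calculating:
φ = (6.626×10⁻³⁴ J·s)(5.199e+14 Hz)
φ = 2.15 eV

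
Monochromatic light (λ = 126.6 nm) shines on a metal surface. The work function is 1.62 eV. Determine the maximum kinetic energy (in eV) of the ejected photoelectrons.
8.1734 eV

Using Einstein's photoelectric equation: KE_max = hf - φ = hc/λ - φ

First, calculate the photon energy:
E_photon = hc/λ = (6.626×10⁻³⁴ J·s)(3×10⁸ m/s) / (126.6×10⁻⁹ m)
E_photon = 9.7934 eV

Then, the maximum kinetic energy:
KE_max = E_photon - φ = 9.7934 eV - 1.62 eV = 8.1734 eV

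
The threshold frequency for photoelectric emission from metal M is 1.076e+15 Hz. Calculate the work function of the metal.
4.45 eV

At the threshold frequency, photon energy equals work function:
φ = hf₀

Calculating:
φ = (6.626×10⁻³⁴ J·s)(1.076e+15 Hz)
φ = 4.45 eV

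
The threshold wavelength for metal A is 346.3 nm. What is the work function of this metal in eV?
3.58 eV

At the threshold wavelength, photon energy equals work function:
φ = hc/λ₀

Calculating:
φ = (6.626×10⁻³⁴ J·s)(3×10⁸ m/s) / (346.3×10⁻⁹ m)
φ = 3.58 eV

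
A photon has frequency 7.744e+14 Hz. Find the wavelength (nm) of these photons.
387.13 nm

Using the wave equation: c = fλ

Solving for wavelength:
λ = c/f = (3×10⁸ m/s) / (7.744e+14 Hz)
λ = 387.13 nm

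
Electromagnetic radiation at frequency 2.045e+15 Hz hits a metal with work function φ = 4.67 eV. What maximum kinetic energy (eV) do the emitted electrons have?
3.7874 eV

Using Einstein's photoelectric equation: KE_max = hf - φ

First, calculate the photon energy:
E_photon = hf = (6.626×10⁻³⁴ J·s)(2.045e+15 Hz)
E_photon = 8.4574 eV

Then, the maximum kinetic energy:
KE_max = E_photon - φ = 8.4574 eV - 4.67 eV = 3.7874 eV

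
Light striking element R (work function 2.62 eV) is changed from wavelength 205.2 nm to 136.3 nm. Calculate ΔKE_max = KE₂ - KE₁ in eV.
3.0543 eV

Using Einstein's equation: KE_max = hc/λ - φ

For λ₁ = 205.2 nm:
KE₁ = hc/λ₁ - φ = 6.0421 - 2.62 = 3.4221 eV

For λ₂ = 136.3 nm:
KE₂ = hc/λ₂ - φ = 9.0964 - 2.62 = 6.4764 eV

Change in KE:
ΔKE = KE₂ - KE₁ = 6.4764 - 3.4221 = 3.0543 eV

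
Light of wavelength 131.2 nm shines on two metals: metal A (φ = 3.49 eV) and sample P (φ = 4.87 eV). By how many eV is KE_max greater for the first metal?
1.3800 eV

Using KE_max = hc/λ - φ for each metal:

Photon energy: E = hc/λ = 9.4500 eV

For metal A (φ₁ = 3.49 eV):
KE₁ = E - φ₁ = 9.4500 - 3.49 = 5.9600 eV

For sample P (φ₂ = 4.87 eV):
KE₂ = E - φ₂ = 9.4500 - 4.87 = 4.5800 eV

Difference:
ΔKE = KE₁ - KE₂ = 5.9600 - 4.5800 = 1.3800 eV

Note: The difference equals the difference in work functions: 4.87 - 3.49 = 1.38 eV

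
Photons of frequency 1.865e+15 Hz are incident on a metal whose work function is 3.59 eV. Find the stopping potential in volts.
4.1230 V

The stopping potential V_s satisfies: eV_s = KE_max

First, find KE_max using Einstein's equation:
E_photon = hf = (6.626×10⁻³⁴ J·s)(1.865e+15 Hz) = 7.7130 eV
KE_max = E_photon - φ = 7.7130 - 3.59 = 4.1230 eV

Since eV_s = KE_max:
V_s = KE_max/e = 4.1230 V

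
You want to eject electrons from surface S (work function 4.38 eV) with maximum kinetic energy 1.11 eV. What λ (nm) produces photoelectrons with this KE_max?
225.84 nm

From Einstein's equation: KE_max = hc/λ - φ

Rearranging for λ:
hc/λ = KE_max + φ
λ = hc/(KE_max + φ)

Required photon energy:
E_photon = KE_max + φ = 1.11 + 4.38 = 5.49 eV

Required wavelength:
λ = hc/E_photon = (6.626×10⁻³⁴)(3×10⁸) / (5.49 × 1.602×10⁻¹⁹)
λ = 225.84 nm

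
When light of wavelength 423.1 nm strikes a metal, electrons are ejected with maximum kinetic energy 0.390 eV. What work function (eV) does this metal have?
2.54 eV

From Einstein's photoelectric equation: KE_max = hf - φ = hc/λ - φ

Rearranging for φ:
φ = hc/λ - KE_max

Calculate photon energy:
E_photon = hc/λ = 2.9304 eV

Therefore:
φ = 2.9304 - 0.390 = 2.54 eV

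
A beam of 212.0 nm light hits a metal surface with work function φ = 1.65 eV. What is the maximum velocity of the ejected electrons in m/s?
1.2152e+06 m/s

First, find the maximum kinetic energy:
E_photon = hc/λ = 5.8483 eV
KE_max = E_photon - φ = 5.8483 - 1.65 = 4.1983 eV

Convert to Joules: KE_max = 4.1983 × 1.602×10⁻¹⁹ J = 6.7264e-19 J

Then use KE = ½mv² to find velocity:
v = √(2·KE/m) = √(2 × 6.7264e-19 J / 9.109e-31 kg)
v = 1.2152e+06 m/s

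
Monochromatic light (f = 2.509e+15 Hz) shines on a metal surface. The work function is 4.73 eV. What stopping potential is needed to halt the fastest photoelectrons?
5.6464 V

The stopping potential V_s satisfies: eV_s = KE_max

First, find KE_max using Einstein's equation:
E_photon = hf = (6.626×10⁻³⁴ J·s)(2.509e+15 Hz) = 10.3764 eV
KE_max = E_photon - φ = 10.3764 - 4.73 = 5.6464 eV

Since eV_s = KE_max:
V_s = KE_max/e = 5.6464 V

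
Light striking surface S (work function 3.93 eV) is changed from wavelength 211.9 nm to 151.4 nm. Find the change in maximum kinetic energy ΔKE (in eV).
2.3381 eV

Using Einstein's equation: KE_max = hc/λ - φ

For λ₁ = 211.9 nm:
KE₁ = hc/λ₁ - φ = 5.8511 - 3.93 = 1.9211 eV

For λ₂ = 151.4 nm:
KE₂ = hc/λ₂ - φ = 8.1892 - 3.93 = 4.2592 eV

Change in KE:
ΔKE = KE₂ - KE₁ = 4.2592 - 1.9211 = 2.3381 eV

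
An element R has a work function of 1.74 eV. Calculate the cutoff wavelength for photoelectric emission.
712.55 nm

The threshold wavelength is when the photon energy equals the work function:
hc/λ₀ = φ

Solving for λ₀:
λ₀ = hc/φ = (6.626×10⁻³⁴ J·s)(3×10⁸ m/s) / (1.74 eV × 1.602×10⁻¹⁹ J/eV)
λ₀ = 712.55 nm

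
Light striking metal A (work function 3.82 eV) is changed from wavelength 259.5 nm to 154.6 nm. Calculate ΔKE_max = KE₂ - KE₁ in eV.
3.2419 eV

Using Einstein's equation: KE_max = hc/λ - φ

For λ₁ = 259.5 nm:
KE₁ = hc/λ₁ - φ = 4.7778 - 3.82 = 0.9578 eV

For λ₂ = 154.6 nm:
KE₂ = hc/λ₂ - φ = 8.0197 - 3.82 = 4.1997 eV

Change in KE:
ΔKE = KE₂ - KE₁ = 4.1997 - 0.9578 = 3.2419 eV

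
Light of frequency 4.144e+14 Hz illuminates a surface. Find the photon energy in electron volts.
1.7138 eV

Using E = hf:

E = hf = (6.626×10⁻³⁴ J·s)(4.144e+14 Hz)
E = 1.7138 eV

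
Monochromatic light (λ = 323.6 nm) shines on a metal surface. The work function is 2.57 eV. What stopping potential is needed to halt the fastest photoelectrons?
1.2614 V

The stopping potential V_s satisfies: eV_s = KE_max

First, find KE_max using Einstein's equation:
E_photon = hc/λ = 3.8314 eV
KE_max = E_photon - φ = 3.8314 - 2.57 = 1.2614 eV

Since eV_s = KE_max:
V_s = KE_max/e = 1.2614 V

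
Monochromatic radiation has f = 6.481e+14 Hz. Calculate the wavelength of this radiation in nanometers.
462.57 nm

Using the wave equation: c = fλ

Solving for wavelength:
λ = c/f = (3×10⁸ m/s) / (6.481e+14 Hz)
λ = 462.57 nm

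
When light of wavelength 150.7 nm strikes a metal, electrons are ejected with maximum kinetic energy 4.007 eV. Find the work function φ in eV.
4.22 eV

From Einstein's photoelectric equation: KE_max = hf - φ = hc/λ - φ

Rearranging for φ:
φ = hc/λ - KE_max

Calculate photon energy:
E_photon = hc/λ = 8.2272 eV

Therefore:
φ = 8.2272 - 4.007 = 4.22 eV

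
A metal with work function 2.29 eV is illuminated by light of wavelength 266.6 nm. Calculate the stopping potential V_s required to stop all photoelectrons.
2.3606 V

The stopping potential V_s satisfies: eV_s = KE_max

First, find KE_max using Einstein's equation:
E_photon = hc/λ = 4.6506 eV
KE_max = E_photon - φ = 4.6506 - 2.29 = 2.3606 eV

Since eV_s = KE_max:
V_s = KE_max/e = 2.3606 V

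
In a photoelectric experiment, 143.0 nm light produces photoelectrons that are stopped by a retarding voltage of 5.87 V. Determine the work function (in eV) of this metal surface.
2.80 eV

The stopping potential gives the maximum kinetic energy: KE_max = eV_s = 5.87 eV

From Einstein's photoelectric equation: KE_max = hc/λ - φ
Rearranging: φ = hc/λ - KE_max

Calculate photon energy:
E_photon = hc/λ = (6.626×10⁻³⁴ J·s)(3×10⁸ m/s) / (143.0×10⁻⁹ m) = 8.6702 eV

Therefore:
φ = 8.6702 - 5.87 = 2.80 eV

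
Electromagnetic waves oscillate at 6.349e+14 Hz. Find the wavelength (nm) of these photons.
472.19 nm

Using the wave equation: c = fλ

Solving for wavelength:
λ = c/f = (3×10⁸ m/s) / (6.349e+14 Hz)
λ = 472.19 nm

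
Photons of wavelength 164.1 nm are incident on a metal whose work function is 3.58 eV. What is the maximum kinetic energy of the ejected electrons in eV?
3.9754 eV

Using Einstein's photoelectric equation: KE_max = hf - φ = hc/λ - φ

First, calculate the photon energy:
E_photon = hc/λ = (6.626×10⁻³⁴ J·s)(3×10⁸ m/s) / (164.1×10⁻⁹ m)
E_photon = 7.5554 eV

Then, the maximum kinetic energy:
KE_max = E_photon - φ = 7.5554 eV - 3.58 eV = 3.9754 eV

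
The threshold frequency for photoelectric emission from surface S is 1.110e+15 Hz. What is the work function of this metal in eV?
4.59 eV

At the threshold frequency, photon energy equals work function:
φ = hf₀

Calculating:
φ = (6.626×10⁻³⁴ J·s)(1.110e+15 Hz)
φ = 4.59 eV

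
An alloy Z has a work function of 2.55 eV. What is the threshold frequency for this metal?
6.1659e+14 Hz

The threshold frequency is when the photon energy equals the work function:
hf₀ = φ

Solving for f₀:
f₀ = φ/h = (2.55 eV × 1.602×10⁻¹⁹ J/eV) / (6.626×10⁻³⁴ J·s)
f₀ = 6.1659e+14 Hz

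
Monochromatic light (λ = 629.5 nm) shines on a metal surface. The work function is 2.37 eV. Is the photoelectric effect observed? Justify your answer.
No

For photoemission, the photon energy must exceed the work function.

Photon energy: E = hc/λ = 1.9696 eV
Work function: φ = 2.37 eV

Since E_photon (1.9696 eV) < φ (2.37 eV), photoemission will NOT occur.
The threshold wavelength is λ₀ = hc/φ = 523.1 nm.
Since 629.5 nm > 523.1 nm, the photons lack sufficient energy.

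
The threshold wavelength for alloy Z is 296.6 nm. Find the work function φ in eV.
4.18 eV

At the threshold wavelength, photon energy equals work function:
φ = hc/λ₀

Calculating:
φ = (6.626×10⁻³⁴ J·s)(3×10⁸ m/s) / (296.6×10⁻⁹ m)
φ = 4.18 eV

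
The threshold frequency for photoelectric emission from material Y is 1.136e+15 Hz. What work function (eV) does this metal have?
4.70 eV

At the threshold frequency, photon energy equals work function:
φ = hf₀

Calculating:
φ = (6.626×10⁻³⁴ J·s)(1.136e+15 Hz)
φ = 4.70 eV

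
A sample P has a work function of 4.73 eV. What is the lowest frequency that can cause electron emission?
1.1437e+15 Hz

The threshold frequency is when the photon energy equals the work function:
hf₀ = φ

Solving for f₀:
f₀ = φ/h = (4.73 eV × 1.602×10⁻¹⁹ J/eV) / (6.626×10⁻³⁴ J·s)
f₀ = 1.1437e+15 Hz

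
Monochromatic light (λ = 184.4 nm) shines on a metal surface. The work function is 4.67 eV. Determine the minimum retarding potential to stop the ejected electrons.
2.0537 V

The stopping potential V_s satisfies: eV_s = KE_max

First, find KE_max using Einstein's equation:
E_photon = hc/λ = 6.7237 eV
KE_max = E_photon - φ = 6.7237 - 4.67 = 2.0537 eV

Since eV_s = KE_max:
V_s = KE_max/e = 2.0537 V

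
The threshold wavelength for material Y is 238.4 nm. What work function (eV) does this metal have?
5.20 eV

At the threshold wavelength, photon energy equals work function:
φ = hc/λ₀

Calculating:
φ = (6.626×10⁻³⁴ J·s)(3×10⁸ m/s) / (238.4×10⁻⁹ m)
φ = 5.20 eV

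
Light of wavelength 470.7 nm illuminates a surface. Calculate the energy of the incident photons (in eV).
2.6340 eV

Using E = hf = hc/λ:

E = hc/λ = (6.626×10⁻³⁴ J·s)(3×10⁸ m/s) / (470.7×10⁻⁹ m)
E = 2.6340 eV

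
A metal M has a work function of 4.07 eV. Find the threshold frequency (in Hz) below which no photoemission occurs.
9.8412e+14 Hz

The threshold frequency is when the photon energy equals the work function:
hf₀ = φ

Solving for f₀:
f₀ = φ/h = (4.07 eV × 1.602×10⁻¹⁹ J/eV) / (6.626×10⁻³⁴ J·s)
f₀ = 9.8412e+14 Hz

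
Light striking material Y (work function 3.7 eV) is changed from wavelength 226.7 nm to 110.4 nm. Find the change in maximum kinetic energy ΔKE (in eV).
5.7614 eV

Using Einstein's equation: KE_max = hc/λ - φ

For λ₁ = 226.7 nm:
KE₁ = hc/λ₁ - φ = 5.4691 - 3.7 = 1.7691 eV

For λ₂ = 110.4 nm:
KE₂ = hc/λ₂ - φ = 11.2305 - 3.7 = 7.5305 eV

Change in KE:
ΔKE = KE₂ - KE₁ = 7.5305 - 1.7691 = 5.7614 eV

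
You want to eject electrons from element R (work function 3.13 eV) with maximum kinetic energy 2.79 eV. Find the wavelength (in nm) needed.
209.43 nm

From Einstein's equation: KE_max = hc/λ - φ

Rearranging for λ:
hc/λ = KE_max + φ
λ = hc/(KE_max + φ)

Required photon energy:
E_photon = KE_max + φ = 2.79 + 3.13 = 5.92 eV

Required wavelength:
λ = hc/E_photon = (6.626×10⁻³⁴)(3×10⁸) / (5.92 × 1.602×10⁻¹⁹)
λ = 209.43 nm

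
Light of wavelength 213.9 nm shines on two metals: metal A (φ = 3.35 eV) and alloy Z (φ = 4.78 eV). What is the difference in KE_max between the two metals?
1.4300 eV

Using KE_max = hc/λ - φ for each metal:

Photon energy: E = hc/λ = 5.7964 eV

For metal A (φ₁ = 3.35 eV):
KE₁ = E - φ₁ = 5.7964 - 3.35 = 2.4464 eV

For alloy Z (φ₂ = 4.78 eV):
KE₂ = E - φ₂ = 5.7964 - 4.78 = 1.0164 eV

Difference:
ΔKE = KE₁ - KE₂ = 2.4464 - 1.0164 = 1.4300 eV

Note: The difference equals the difference in work functions: 4.78 - 3.35 = 1.43 eV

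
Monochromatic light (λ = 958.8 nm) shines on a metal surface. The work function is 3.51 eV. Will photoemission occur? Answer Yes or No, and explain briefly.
No

For photoemission, the photon energy must exceed the work function.

Photon energy: E = hc/λ = 1.2931 eV
Work function: φ = 3.51 eV

Since E_photon (1.2931 eV) < φ (3.51 eV), photoemission will NOT occur.
The threshold wavelength is λ₀ = hc/φ = 353.2 nm.
Since 958.8 nm > 353.2 nm, the photons lack sufficient energy.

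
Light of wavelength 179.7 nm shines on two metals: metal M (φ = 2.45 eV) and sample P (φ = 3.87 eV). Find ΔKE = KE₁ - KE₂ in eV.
1.4200 eV

Using KE_max = hc/λ - φ for each metal:

Photon energy: E = hc/λ = 6.8995 eV

For metal M (φ₁ = 2.45 eV):
KE₁ = E - φ₁ = 6.8995 - 2.45 = 4.4495 eV

For sample P (φ₂ = 3.87 eV):
KE₂ = E - φ₂ = 6.8995 - 3.87 = 3.0295 eV

Difference:
ΔKE = KE₁ - KE₂ = 4.4495 - 3.0295 = 1.4200 eV

Note: The difference equals the difference in work functions: 3.87 - 2.45 = 1.42 eV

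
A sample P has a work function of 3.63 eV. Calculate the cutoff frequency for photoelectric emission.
8.7773e+14 Hz

The threshold frequency is when the photon energy equals the work function:
hf₀ = φ

Solving for f₀:
f₀ = φ/h = (3.63 eV × 1.602×10⁻¹⁹ J/eV) / (6.626×10⁻³⁴ J·s)
f₀ = 8.7773e+14 Hz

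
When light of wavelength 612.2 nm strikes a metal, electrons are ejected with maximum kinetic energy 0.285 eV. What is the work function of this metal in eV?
1.74 eV

From Einstein's photoelectric equation: KE_max = hf - φ = hc/λ - φ

Rearranging for φ:
φ = hc/λ - KE_max

Calculate photon energy:
E_photon = hc/λ = 2.0252 eV

Therefore:
φ = 2.0252 - 0.285 = 1.74 eV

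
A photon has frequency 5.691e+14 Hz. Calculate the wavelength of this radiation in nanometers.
526.78 nm

Using the wave equation: c = fλ

Solving for wavelength:
λ = c/f = (3×10⁸ m/s) / (5.691e+14 Hz)
λ = 526.78 nm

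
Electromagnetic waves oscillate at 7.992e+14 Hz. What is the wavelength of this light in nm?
375.12 nm

Using the wave equation: c = fλ

Solving for wavelength:
λ = c/f = (3×10⁸ m/s) / (7.992e+14 Hz)
λ = 375.12 nm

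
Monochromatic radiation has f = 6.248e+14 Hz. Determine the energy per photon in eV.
2.5840 eV

Using E = hf:

E = hf = (6.626×10⁻³⁴ J·s)(6.248e+14 Hz)
E = 2.5840 eV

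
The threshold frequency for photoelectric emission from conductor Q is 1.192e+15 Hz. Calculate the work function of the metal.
4.93 eV

At the threshold frequency, photon energy equals work function:
φ = hf₀

Calculating:
φ = (6.626×10⁻³⁴ J·s)(1.192e+15 Hz)
φ = 4.93 eV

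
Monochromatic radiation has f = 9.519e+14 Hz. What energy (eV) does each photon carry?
3.9367 eV

Using E = hf:

E = hf = (6.626×10⁻³⁴ J·s)(9.519e+14 Hz)
E = 3.9367 eV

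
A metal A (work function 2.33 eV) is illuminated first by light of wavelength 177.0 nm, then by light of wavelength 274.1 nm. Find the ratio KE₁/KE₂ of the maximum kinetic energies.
2.1314

Using Einstein's equation: KE_max = hc/λ - φ

For λ₁ = 177.0 nm:
E₁ = hc/λ₁ = 7.0048 eV
KE₁ = E₁ - φ = 7.0048 - 2.33 = 4.6748 eV

For λ₂ = 274.1 nm:
E₂ = hc/λ₂ = 4.5233 eV
KE₂ = E₂ - φ = 4.5233 - 2.33 = 2.1933 eV

Ratio: KE₁/KE₂ = 4.6748/2.1933 = 2.1314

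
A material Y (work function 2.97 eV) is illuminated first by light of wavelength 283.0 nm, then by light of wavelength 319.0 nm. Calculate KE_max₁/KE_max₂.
1.5394

Using Einstein's equation: KE_max = hc/λ - φ

For λ₁ = 283.0 nm:
E₁ = hc/λ₁ = 4.3811 eV
KE₁ = E₁ - φ = 4.3811 - 2.97 = 1.4111 eV

For λ₂ = 319.0 nm:
E₂ = hc/λ₂ = 3.8867 eV
KE₂ = E₂ - φ = 3.8867 - 2.97 = 0.9167 eV

Ratio: KE₁/KE₂ = 1.4111/0.9167 = 1.5394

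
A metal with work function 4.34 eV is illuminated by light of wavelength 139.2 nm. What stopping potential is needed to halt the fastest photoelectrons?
4.5669 V

The stopping potential V_s satisfies: eV_s = KE_max

First, find KE_max using Einstein's equation:
E_photon = hc/λ = 8.9069 eV
KE_max = E_photon - φ = 8.9069 - 4.34 = 4.5669 eV

Since eV_s = KE_max:
V_s = KE_max/e = 4.5669 V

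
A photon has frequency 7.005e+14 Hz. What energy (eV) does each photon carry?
2.8970 eV

Using E = hf:

E = hf = (6.626×10⁻³⁴ J·s)(7.005e+14 Hz)
E = 2.8970 eV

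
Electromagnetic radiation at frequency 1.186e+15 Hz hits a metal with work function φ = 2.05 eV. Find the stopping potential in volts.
2.8549 V

The stopping potential V_s satisfies: eV_s = KE_max

First, find KE_max using Einstein's equation:
E_photon = hf = (6.626×10⁻³⁴ J·s)(1.186e+15 Hz) = 4.9049 eV
KE_max = E_photon - φ = 4.9049 - 2.05 = 2.8549 eV

Since eV_s = KE_max:
V_s = KE_max/e = 2.8549 V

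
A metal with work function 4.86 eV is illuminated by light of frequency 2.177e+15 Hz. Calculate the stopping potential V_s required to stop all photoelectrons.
4.1433 V

The stopping potential V_s satisfies: eV_s = KE_max

First, find KE_max using Einstein's equation:
E_photon = hf = (6.626×10⁻³⁴ J·s)(2.177e+15 Hz) = 9.0033 eV
KE_max = E_photon - φ = 9.0033 - 4.86 = 4.1433 eV

Since eV_s = KE_max:
V_s = KE_max/e = 4.1433 V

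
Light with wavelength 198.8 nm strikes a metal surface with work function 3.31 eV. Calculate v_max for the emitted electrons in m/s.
1.0146e+06 m/s

First, find the maximum kinetic energy:
E_photon = hc/λ = 6.2366 eV
KE_max = E_photon - φ = 6.2366 - 3.31 = 2.9266 eV

Convert to Joules: KE_max = 2.9266 × 1.602×10⁻¹⁹ J = 4.6890e-19 J

Then use KE = ½mv² to find velocity:
v = √(2·KE/m) = √(2 × 4.6890e-19 J / 9.109e-31 kg)
v = 1.0146e+06 m/s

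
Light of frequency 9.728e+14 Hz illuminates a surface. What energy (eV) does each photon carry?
4.0232 eV

Using E = hf:

E = hf = (6.626×10⁻³⁴ J·s)(9.728e+14 Hz)
E = 4.0232 eV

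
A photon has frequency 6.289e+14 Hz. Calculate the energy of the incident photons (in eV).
2.6009 eV

Using E = hf:

E = hf = (6.626×10⁻³⁴ J·s)(6.289e+14 Hz)
E = 2.6009 eV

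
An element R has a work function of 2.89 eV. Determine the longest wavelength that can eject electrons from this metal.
429.01 nm

The threshold wavelength is when the photon energy equals the work function:
hc/λ₀ = φ

Solving for λ₀:
λ₀ = hc/φ = (6.626×10⁻³⁴ J·s)(3×10⁸ m/s) / (2.89 eV × 1.602×10⁻¹⁹ J/eV)
λ₀ = 429.01 nm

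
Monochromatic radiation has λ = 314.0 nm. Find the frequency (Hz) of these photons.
9.5475e+14 Hz

Using the wave equation: c = fλ

Solving for frequency:
f = c/λ = (3×10⁸ m/s) / (314.0×10⁻⁹ m)
f = 9.5475e+14 Hz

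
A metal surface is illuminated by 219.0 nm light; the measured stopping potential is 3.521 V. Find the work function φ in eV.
2.14 eV

The stopping potential gives the maximum kinetic energy: KE_max = eV_s = 3.521 eV

From Einstein's photoelectric equation: KE_max = hc/λ - φ
Rearranging: φ = hc/λ - KE_max

Calculate photon energy:
E_photon = hc/λ = (6.626×10⁻³⁴ J·s)(3×10⁸ m/s) / (219.0×10⁻⁹ m) = 5.6614 eV

Therefore:
φ = 5.6614 - 3.521 = 2.14 eV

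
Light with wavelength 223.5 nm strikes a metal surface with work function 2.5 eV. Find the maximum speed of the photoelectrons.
1.0354e+06 m/s

First, find the maximum kinetic energy:
E_photon = hc/λ = 5.5474 eV
KE_max = E_photon - φ = 5.5474 - 2.5 = 3.0474 eV

Convert to Joules: KE_max = 3.0474 × 1.602×10⁻¹⁹ J = 4.8825e-19 J

Then use KE = ½mv² to find velocity:
v = √(2·KE/m) = √(2 × 4.8825e-19 J / 9.109e-31 kg)
v = 1.0354e+06 m/s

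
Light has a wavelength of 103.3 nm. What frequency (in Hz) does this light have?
2.9022e+15 Hz

Using the wave equation: c = fλ

Solving for frequency:
f = c/λ = (3×10⁸ m/s) / (103.3×10⁻⁹ m)
f = 2.9022e+15 Hz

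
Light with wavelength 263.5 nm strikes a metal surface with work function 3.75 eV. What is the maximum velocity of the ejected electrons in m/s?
5.7968e+05 m/s

First, find the maximum kinetic energy:
E_photon = hc/λ = 4.7053 eV
KE_max = E_photon - φ = 4.7053 - 3.75 = 0.9553 eV

Convert to Joules: KE_max = 0.9553 × 1.602×10⁻¹⁹ J = 1.5305e-19 J

Then use KE = ½mv² to find velocity:
v = √(2·KE/m) = √(2 × 1.5305e-19 J / 9.109e-31 kg)
v = 5.7968e+05 m/s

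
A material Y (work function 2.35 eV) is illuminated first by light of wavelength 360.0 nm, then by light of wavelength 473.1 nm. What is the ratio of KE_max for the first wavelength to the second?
4.0417

Using Einstein's equation: KE_max = hc/λ - φ

For λ₁ = 360.0 nm:
E₁ = hc/λ₁ = 3.4440 eV
KE₁ = E₁ - φ = 3.4440 - 2.35 = 1.0940 eV

For λ₂ = 473.1 nm:
E₂ = hc/λ₂ = 2.6207 eV
KE₂ = E₂ - φ = 2.6207 - 2.35 = 0.2707 eV

Ratio: KE₁/KE₂ = 1.0940/0.2707 = 4.0417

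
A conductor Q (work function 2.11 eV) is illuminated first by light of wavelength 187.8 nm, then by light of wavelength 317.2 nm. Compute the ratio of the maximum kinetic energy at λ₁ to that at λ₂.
2.4973

Using Einstein's equation: KE_max = hc/λ - φ

For λ₁ = 187.8 nm:
E₁ = hc/λ₁ = 6.6019 eV
KE₁ = E₁ - φ = 6.6019 - 2.11 = 4.4919 eV

For λ₂ = 317.2 nm:
E₂ = hc/λ₂ = 3.9087 eV
KE₂ = E₂ - φ = 3.9087 - 2.11 = 1.7987 eV

Ratio: KE₁/KE₂ = 4.4919/1.7987 = 2.4973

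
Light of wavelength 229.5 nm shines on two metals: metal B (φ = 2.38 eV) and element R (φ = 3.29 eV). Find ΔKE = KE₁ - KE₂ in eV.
0.9100 eV

Using KE_max = hc/λ - φ for each metal:

Photon energy: E = hc/λ = 5.4024 eV

For metal B (φ₁ = 2.38 eV):
KE₁ = E - φ₁ = 5.4024 - 2.38 = 3.0224 eV

For element R (φ₂ = 3.29 eV):
KE₂ = E - φ₂ = 5.4024 - 3.29 = 2.1124 eV

Difference:
ΔKE = KE₁ - KE₂ = 3.0224 - 2.1124 = 0.9100 eV

Note: The difference equals the difference in work functions: 3.29 - 2.38 = 0.91 eV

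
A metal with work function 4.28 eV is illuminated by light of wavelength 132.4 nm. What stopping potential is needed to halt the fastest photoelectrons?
5.0844 V

The stopping potential V_s satisfies: eV_s = KE_max

First, find KE_max using Einstein's equation:
E_photon = hc/λ = 9.3644 eV
KE_max = E_photon - φ = 9.3644 - 4.28 = 5.0844 eV

Since eV_s = KE_max:
V_s = KE_max/e = 5.0844 V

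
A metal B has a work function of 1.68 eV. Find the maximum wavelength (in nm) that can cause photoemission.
738.00 nm

The threshold wavelength is when the photon energy equals the work function:
hc/λ₀ = φ

Solving for λ₀:
λ₀ = hc/φ = (6.626×10⁻³⁴ J·s)(3×10⁸ m/s) / (1.68 eV × 1.602×10⁻¹⁹ J/eV)
λ₀ = 738.00 nm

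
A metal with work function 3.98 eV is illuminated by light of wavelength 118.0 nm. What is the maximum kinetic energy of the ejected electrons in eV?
6.5271 eV

Using Einstein's photoelectric equation: KE_max = hf - φ = hc/λ - φ

First, calculate the photon energy:
E_photon = hc/λ = (6.626×10⁻³⁴ J·s)(3×10⁸ m/s) / (118.0×10⁻⁹ m)
E_photon = 10.5071 eV

Then, the maximum kinetic energy:
KE_max = E_photon - φ = 10.5071 eV - 3.98 eV = 6.5271 eV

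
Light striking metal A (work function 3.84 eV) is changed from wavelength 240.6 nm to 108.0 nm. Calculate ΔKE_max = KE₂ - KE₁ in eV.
6.3269 eV

Using Einstein's equation: KE_max = hc/λ - φ

For λ₁ = 240.6 nm:
KE₁ = hc/λ₁ - φ = 5.1531 - 3.84 = 1.3131 eV

For λ₂ = 108.0 nm:
KE₂ = hc/λ₂ - φ = 11.4800 - 3.84 = 7.6400 eV

Change in KE:
ΔKE = KE₂ - KE₁ = 7.6400 - 1.3131 = 6.3269 eV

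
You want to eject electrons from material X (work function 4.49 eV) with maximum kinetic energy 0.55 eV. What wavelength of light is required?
246.00 nm

From Einstein's equation: KE_max = hc/λ - φ

Rearranging for λ:
hc/λ = KE_max + φ
λ = hc/(KE_max + φ)

Required photon energy:
E_photon = KE_max + φ = 0.55 + 4.49 = 5.04 eV

Required wavelength:
λ = hc/E_photon = (6.626×10⁻³⁴)(3×10⁸) / (5.04 × 1.602×10⁻¹⁹)
λ = 246.00 nm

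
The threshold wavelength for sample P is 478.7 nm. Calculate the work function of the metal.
2.59 eV

At the threshold wavelength, photon energy equals work function:
φ = hc/λ₀

Calculating:
φ = (6.626×10⁻³⁴ J·s)(3×10⁸ m/s) / (478.7×10⁻⁹ m)
φ = 2.59 eV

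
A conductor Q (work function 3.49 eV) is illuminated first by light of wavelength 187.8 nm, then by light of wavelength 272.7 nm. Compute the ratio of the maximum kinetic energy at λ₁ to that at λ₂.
2.9454

Using Einstein's equation: KE_max = hc/λ - φ

For λ₁ = 187.8 nm:
E₁ = hc/λ₁ = 6.6019 eV
KE₁ = E₁ - φ = 6.6019 - 3.49 = 3.1119 eV

For λ₂ = 272.7 nm:
E₂ = hc/λ₂ = 4.5465 eV
KE₂ = E₂ - φ = 4.5465 - 3.49 = 1.0565 eV

Ratio: KE₁/KE₂ = 3.1119/1.0565 = 2.9454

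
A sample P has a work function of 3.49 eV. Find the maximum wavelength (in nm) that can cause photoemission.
355.26 nm

The threshold wavelength is when the photon energy equals the work function:
hc/λ₀ = φ

Solving for λ₀:
λ₀ = hc/φ = (6.626×10⁻³⁴ J·s)(3×10⁸ m/s) / (3.49 eV × 1.602×10⁻¹⁹ J/eV)
λ₀ = 355.26 nm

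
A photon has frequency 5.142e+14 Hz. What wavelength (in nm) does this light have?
583.03 nm

Using the wave equation: c = fλ

Solving for wavelength:
λ = c/f = (3×10⁸ m/s) / (5.142e+14 Hz)
λ = 583.03 nm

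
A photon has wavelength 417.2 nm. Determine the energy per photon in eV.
2.9718 eV

Using E = hf = hc/λ:

E = hc/λ = (6.626×10⁻³⁴ J·s)(3×10⁸ m/s) / (417.2×10⁻⁹ m)
E = 2.9718 eV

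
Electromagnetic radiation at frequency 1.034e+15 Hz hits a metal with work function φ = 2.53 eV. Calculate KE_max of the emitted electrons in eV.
1.7463 eV

Using Einstein's photoelectric equation: KE_max = hf - φ

First, calculate the photon energy:
E_photon = hf = (6.626×10⁻³⁴ J·s)(1.034e+15 Hz)
E_photon = 4.2763 eV

Then, the maximum kinetic energy:
KE_max = E_photon - φ = 4.2763 eV - 2.53 eV = 1.7463 eV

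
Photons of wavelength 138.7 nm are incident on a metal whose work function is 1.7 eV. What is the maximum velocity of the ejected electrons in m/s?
1.5958e+06 m/s

First, find the maximum kinetic energy:
E_photon = hc/λ = 8.9390 eV
KE_max = E_photon - φ = 8.9390 - 1.7 = 7.2390 eV

Convert to Joules: KE_max = 7.2390 × 1.602×10⁻¹⁹ J = 1.1598e-18 J

Then use KE = ½mv² to find velocity:
v = √(2·KE/m) = √(2 × 1.1598e-18 J / 9.109e-31 kg)
v = 1.5958e+06 m/s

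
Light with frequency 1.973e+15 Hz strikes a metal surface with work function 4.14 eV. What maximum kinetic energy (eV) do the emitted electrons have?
4.0197 eV

Using Einstein's photoelectric equation: KE_max = hf - φ

First, calculate the photon energy:
E_photon = hf = (6.626×10⁻³⁴ J·s)(1.973e+15 Hz)
E_photon = 8.1597 eV

Then, the maximum kinetic energy:
KE_max = E_photon - φ = 8.1597 eV - 4.14 eV = 4.0197 eV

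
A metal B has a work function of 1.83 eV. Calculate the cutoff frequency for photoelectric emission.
4.4249e+14 Hz

The threshold frequency is when the photon energy equals the work function:
hf₀ = φ

Solving for f₀:
f₀ = φ/h = (1.83 eV × 1.602×10⁻¹⁹ J/eV) / (6.626×10⁻³⁴ J·s)
f₀ = 4.4249e+14 Hz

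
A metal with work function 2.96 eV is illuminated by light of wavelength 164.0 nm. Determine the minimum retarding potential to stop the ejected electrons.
4.6000 V

The stopping potential V_s satisfies: eV_s = KE_max

First, find KE_max using Einstein's equation:
E_photon = hc/λ = 7.5600 eV
KE_max = E_photon - φ = 7.5600 - 2.96 = 4.6000 eV

Since eV_s = KE_max:
V_s = KE_max/e = 4.6000 V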